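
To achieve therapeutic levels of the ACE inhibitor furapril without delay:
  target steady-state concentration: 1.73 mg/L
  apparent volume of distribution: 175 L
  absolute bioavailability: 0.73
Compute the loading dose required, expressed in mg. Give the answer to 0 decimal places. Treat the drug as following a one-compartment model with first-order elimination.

LD = Css × Vd / F = 1.73 × 175 / 0.73 = 414.7 mg

415 mg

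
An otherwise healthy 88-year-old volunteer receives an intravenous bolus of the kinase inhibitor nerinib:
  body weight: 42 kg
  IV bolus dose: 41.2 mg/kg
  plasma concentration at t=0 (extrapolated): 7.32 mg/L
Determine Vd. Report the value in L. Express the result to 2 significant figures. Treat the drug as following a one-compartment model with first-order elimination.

Dose = 41.2 × 42 = 1730 mg
Vd = Dose / C₀ = 1730 / 7.32 = 236.3 L

240 L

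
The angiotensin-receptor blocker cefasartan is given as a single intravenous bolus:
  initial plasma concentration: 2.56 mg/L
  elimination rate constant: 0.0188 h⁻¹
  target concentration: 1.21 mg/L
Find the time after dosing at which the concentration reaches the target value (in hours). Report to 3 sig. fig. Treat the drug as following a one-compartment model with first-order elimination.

39.9 h

t = ln(C₀ / C) / k = ln(2.560 / 1.21) / 0.01880
  = ln(2.116) / 0.01880 = 0.7495 / 0.01880 = 39.87 h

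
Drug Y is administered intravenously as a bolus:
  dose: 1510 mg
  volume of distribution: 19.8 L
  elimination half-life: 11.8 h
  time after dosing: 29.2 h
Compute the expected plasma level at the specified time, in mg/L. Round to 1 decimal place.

C₀ = Dose / Vd = 1510 / 19.8 = 76.26 mg/L
k = ln2 / t½ = 0.693147 / 11.8 = 0.05874 h⁻¹
C = C₀ · e^(−k·t) = 76.26 × e^(−0.05874 × 29.2)
  = 76.26 × 0.1799 = 13.72 mg/L

13.7 mg/L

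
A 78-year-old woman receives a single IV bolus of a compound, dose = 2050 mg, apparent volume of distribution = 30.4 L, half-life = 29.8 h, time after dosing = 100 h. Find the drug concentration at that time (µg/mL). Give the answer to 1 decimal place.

6.6 µg/mL

C₀ = Dose / Vd = 2050 / 30.4 = 67.43 mg/L
k = ln2 / t½ = 0.693147 / 29.8 = 0.02326 h⁻¹
C = C₀ · e^(−k·t) = 67.43 × e^(−0.02326 × 100)
  = 67.43 × 0.09769 = 6.587 mg/L
(6.587 mg/L = 6.587 µg/mL)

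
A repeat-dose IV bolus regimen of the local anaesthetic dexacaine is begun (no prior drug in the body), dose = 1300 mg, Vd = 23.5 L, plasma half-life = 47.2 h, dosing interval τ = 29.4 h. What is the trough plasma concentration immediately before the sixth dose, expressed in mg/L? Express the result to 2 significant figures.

C₀ per dose = Dose / Vd = 1300 / 23.5 = 55.32 mg/L
k = ln2 / t½ = 0.693147 / 47.2 = 0.01469 h⁻¹
Fraction remaining after one interval: r = e^(−kτ) = e^(−0.01469 × 29.4) = 0.6493
Before dose 6, 5 doses have been given (aged 1τ, 2τ, 3τ, 4τ, 5τ).
C_trough = C₀ × (r + r² + … + r^5) = C₀ × r(1−r^5)/(1−r)
        = 55.32 × 0.6493 × (1 − 0.1154) / (1 − 0.6493) = 90.60 mg/L

91 mg/L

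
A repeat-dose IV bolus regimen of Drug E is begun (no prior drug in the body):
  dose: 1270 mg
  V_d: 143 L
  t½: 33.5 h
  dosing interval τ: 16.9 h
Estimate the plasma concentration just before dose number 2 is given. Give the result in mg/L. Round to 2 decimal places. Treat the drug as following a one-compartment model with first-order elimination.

C₀ per dose = Dose / Vd = 1270 / 143 = 8.881 mg/L
k = ln2 / t½ = 0.693147 / 33.5 = 0.02069 h⁻¹
Fraction remaining after one interval: r = e^(−kτ) = e^(−0.02069 × 16.9) = 0.7049
Before dose 2, 1 dose has been given (aged 1τ).
C_trough = C₀ × r = 8.881 × 0.7049 = 6.260 mg/L

6.26 mg/L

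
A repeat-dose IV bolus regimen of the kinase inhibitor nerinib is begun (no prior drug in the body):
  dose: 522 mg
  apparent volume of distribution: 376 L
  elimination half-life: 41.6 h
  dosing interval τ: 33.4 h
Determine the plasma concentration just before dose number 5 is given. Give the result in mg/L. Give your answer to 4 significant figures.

C₀ per dose = Dose / Vd = 522 / 376 = 1.388 mg/L
k = ln2 / t½ = 0.693147 / 41.6 = 0.01666 h⁻¹
Fraction remaining after one interval: r = e^(−kτ) = e^(−0.01666 × 33.4) = 0.5732
Before dose 5, 4 doses have been given (aged 1τ, 2τ, 3τ, 4τ).
C_trough = C₀ × (r + r² + … + r^4) = C₀ × r(1−r^4)/(1−r)
        = 1.388 × 0.5732 × (1 − 0.1080) / (1 − 0.5732) = 1.663 mg/L

1.663 mg/L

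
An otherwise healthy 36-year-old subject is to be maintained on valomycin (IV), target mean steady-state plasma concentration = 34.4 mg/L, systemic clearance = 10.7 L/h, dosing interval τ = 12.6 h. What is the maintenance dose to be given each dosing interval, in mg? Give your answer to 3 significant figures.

At steady state, Dose/τ = Css × CL.
Dose = Css × CL × τ = 34.4 × 10.70 × 12.6 = 4638 mg

4640 mg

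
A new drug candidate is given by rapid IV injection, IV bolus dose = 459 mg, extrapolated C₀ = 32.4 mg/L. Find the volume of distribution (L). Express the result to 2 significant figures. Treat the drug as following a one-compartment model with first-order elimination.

14 L

Vd = Dose / C₀ = 459.0 / 32.4 = 14.17 L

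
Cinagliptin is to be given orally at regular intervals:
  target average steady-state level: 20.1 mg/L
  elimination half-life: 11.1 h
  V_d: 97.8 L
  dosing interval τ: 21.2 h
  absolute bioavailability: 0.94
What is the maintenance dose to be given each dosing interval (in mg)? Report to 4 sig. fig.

2769 mg

k = ln2 / t½ = 0.693147 / 11.1 = 0.06245 h⁻¹
CL = k × Vd = 0.06245 × 97.8 = 6.108 L/h
At steady state, F × (Dose/τ) = Css × CL.
Dose = Css × CL × τ / F = 20.1 × 6.108 × 21.2 / 0.94 = 2769 mg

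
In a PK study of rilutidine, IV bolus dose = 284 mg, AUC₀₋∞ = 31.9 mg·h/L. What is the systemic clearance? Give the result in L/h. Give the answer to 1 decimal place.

8.9 L/h

CL = Dose / AUC = 284 / 31.9 = 8.903 L/h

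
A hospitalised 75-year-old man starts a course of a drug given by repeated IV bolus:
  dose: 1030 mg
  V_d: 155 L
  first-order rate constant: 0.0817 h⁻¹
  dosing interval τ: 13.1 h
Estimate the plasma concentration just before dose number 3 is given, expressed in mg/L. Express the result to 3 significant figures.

C₀ per dose = Dose / Vd = 1030 / 155 = 6.645 mg/L
Fraction remaining after one interval: r = e^(−kτ) = e^(−0.08170 × 13.1) = 0.3429
Before dose 3, 2 doses have been given (aged 1τ, 2τ).
C_trough = C₀ × (r + r²) = 6.645 × (0.3429 + 0.1176) = 3.060 mg/L

3.06 mg/L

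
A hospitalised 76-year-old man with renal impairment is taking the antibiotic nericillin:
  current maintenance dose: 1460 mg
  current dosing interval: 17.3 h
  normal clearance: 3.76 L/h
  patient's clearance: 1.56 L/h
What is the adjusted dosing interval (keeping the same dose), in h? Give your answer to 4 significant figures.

To keep the same average steady-state level, dosing rate must scale with clearance.
CL ratio = 1.56 / 3.76 = 0.4149
New interval (same dose) = 17.3 / 0.4149 = 41.70 h

41.70 h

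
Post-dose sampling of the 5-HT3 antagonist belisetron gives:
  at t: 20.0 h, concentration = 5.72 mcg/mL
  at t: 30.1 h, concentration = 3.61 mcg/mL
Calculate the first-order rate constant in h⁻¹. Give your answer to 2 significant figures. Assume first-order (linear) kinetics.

k = ln(C₁/C₂) / (t₂ − t₁) = ln(5.72/3.61) / (30.1 − 20.0)
  = 0.4603 / 10.10 = 0.04557 h⁻¹

0.046 h⁻¹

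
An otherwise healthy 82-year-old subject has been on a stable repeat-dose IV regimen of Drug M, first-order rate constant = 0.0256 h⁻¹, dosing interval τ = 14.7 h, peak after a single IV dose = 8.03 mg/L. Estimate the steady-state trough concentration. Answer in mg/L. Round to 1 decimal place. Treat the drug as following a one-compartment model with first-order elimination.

17.6 mg/L

e^(−kτ) = e^(−0.02560 × 14.7) = 0.6864
Accumulation ratio R = 1 / (1 − e^(−kτ)) = 1 / (1 − 0.6864) = 3.189
Steady-state trough = C₀ × R × e^(−kτ) = 8.03 × 3.189 × 0.6864 = 17.58 mg/L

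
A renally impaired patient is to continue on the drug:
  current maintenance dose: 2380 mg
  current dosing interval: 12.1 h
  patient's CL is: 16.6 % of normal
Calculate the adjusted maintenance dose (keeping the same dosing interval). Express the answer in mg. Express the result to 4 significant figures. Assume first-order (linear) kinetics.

To keep the same average steady-state level, dosing rate must scale with clearance.
CL ratio = 16.6 / 100 = 0.1660
New dose (same interval) = 2380 × 0.1660 = 395.1 mg

395.1 mg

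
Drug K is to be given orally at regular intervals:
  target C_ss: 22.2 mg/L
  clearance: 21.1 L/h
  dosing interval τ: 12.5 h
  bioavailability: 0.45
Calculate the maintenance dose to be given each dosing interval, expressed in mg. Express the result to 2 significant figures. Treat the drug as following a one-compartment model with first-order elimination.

13000 mg

At steady state, F × (Dose/τ) = Css × CL.
Dose = Css × CL × τ / F = 22.2 × 21.10 × 12.5 / 0.45 = 13010 mg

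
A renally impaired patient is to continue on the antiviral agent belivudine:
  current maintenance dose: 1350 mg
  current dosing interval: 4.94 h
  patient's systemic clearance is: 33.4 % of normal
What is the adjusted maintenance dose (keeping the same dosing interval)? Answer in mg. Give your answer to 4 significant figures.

To keep the same average steady-state level, dosing rate must scale with clearance.
CL ratio = 33.4 / 100 = 0.3340
New dose (same interval) = 1350 × 0.3340 = 450.9 mg

450.9 mg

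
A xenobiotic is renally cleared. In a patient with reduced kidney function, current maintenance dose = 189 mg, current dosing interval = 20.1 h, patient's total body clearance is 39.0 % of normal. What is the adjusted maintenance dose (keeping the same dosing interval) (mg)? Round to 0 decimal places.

To keep the same average steady-state level, dosing rate must scale with clearance.
CL ratio = 39.0 / 100 = 0.3900
New dose (same interval) = 189 × 0.3900 = 73.71 mg

74 mg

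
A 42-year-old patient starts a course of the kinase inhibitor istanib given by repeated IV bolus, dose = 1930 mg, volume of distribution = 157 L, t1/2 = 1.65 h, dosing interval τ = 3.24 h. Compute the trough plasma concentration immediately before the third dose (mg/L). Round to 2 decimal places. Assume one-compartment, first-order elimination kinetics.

C₀ per dose = Dose / Vd = 1930 / 157 = 12.29 mg/L
k = ln2 / t½ = 0.693147 / 1.65 = 0.4201 h⁻¹
Fraction remaining after one interval: r = e^(−kτ) = e^(−0.4201 × 3.24) = 0.2564
Before dose 3, 2 doses have been given (aged 1τ, 2τ).
C_trough = C₀ × (r + r²) = 12.29 × (0.2564 + 0.06574) = 3.959 mg/L

3.96 mg/L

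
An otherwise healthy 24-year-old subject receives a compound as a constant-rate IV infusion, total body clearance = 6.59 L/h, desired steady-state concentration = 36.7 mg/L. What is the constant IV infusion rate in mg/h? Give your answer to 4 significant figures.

At steady state, infusion rate R₀ = Css × CL = 36.7 × 6.590 = 241.9 mg/h

241.9 mg/h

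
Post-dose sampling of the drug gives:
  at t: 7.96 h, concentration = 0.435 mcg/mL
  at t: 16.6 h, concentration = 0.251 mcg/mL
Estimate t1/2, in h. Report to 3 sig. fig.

10.9 h

k = ln(C₁/C₂) / (t₂ − t₁) = ln(0.435/0.251) / (16.6 − 7.96)
  = 0.5499 / 8.640 = 0.06365 h⁻¹
t½ = ln2 / k = 0.693147 / 0.06365 = 10.89 h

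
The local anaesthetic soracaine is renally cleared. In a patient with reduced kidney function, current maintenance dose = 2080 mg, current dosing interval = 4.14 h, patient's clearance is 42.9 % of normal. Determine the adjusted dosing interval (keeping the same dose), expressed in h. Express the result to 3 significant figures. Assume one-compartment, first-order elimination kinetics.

9.65 h

To keep the same average steady-state level, dosing rate must scale with clearance.
CL ratio = 42.9 / 100 = 0.4290
New interval (same dose) = 4.14 / 0.4290 = 9.650 h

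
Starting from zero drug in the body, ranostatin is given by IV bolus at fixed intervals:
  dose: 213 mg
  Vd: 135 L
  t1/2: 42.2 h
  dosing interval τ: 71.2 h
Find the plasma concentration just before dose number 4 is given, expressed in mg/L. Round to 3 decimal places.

0.689 mg/L

C₀ per dose = Dose / Vd = 213 / 135 = 1.578 mg/L
k = ln2 / t½ = 0.693147 / 42.2 = 0.01643 h⁻¹
Fraction remaining after one interval: r = e^(−kτ) = e^(−0.01643 × 71.2) = 0.3104
Before dose 4, 3 doses have been given (aged 1τ, 2τ, 3τ).
C_trough = C₀ × (r + r² + … + r^3) = C₀ × r(1−r^3)/(1−r)
        = 1.578 × 0.3104 × (1 − 0.02991) / (1 − 0.3104) = 0.6890 mg/L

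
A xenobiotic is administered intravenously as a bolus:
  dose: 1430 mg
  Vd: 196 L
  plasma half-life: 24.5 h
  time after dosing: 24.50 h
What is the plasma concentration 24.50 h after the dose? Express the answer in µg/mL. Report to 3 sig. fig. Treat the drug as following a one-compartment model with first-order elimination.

C₀ = Dose / Vd = 1430 / 196 = 7.296 mg/L
k = ln2 / t½ = 0.693147 / 24.5 = 0.02829 h⁻¹
t / t½ = 24.50 / 24.5 = 1 half-lives
C = C₀ × (1/2)^1 = 7.296 × 0.5000 = 3.648 mg/L
(3.648 mg/L = 3.648 µg/mL)

3.65 µg/mL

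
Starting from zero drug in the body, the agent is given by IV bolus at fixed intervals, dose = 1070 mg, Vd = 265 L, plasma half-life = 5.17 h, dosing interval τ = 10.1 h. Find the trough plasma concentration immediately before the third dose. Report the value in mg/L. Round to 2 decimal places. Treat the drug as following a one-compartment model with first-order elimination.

1.31 mg/L

C₀ per dose = Dose / Vd = 1070 / 265 = 4.038 mg/L
k = ln2 / t½ = 0.693147 / 5.17 = 0.1341 h⁻¹
Fraction remaining after one interval: r = e^(−kτ) = e^(−0.1341 × 10.1) = 0.2581
Before dose 3, 2 doses have been given (aged 1τ, 2τ).
C_trough = C₀ × (r + r²) = 4.038 × (0.2581 + 0.06662) = 1.311 mg/L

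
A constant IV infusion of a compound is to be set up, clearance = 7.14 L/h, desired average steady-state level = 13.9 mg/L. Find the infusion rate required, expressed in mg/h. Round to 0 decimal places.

99 mg/h

At steady state, infusion rate R₀ = Css × CL = 13.9 × 7.140 = 99.25 mg/h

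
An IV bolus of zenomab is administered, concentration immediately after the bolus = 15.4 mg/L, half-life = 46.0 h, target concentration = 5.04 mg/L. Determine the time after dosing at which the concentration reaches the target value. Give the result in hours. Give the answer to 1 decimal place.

74.1 h

k = ln2 / t½ = 0.693147 / 46.0 = 0.01507 h⁻¹
t = ln(C₀ / C) / k = ln(15.40 / 5.04) / 0.01507
  = ln(3.056) / 0.01507 = 1.117 / 0.01507 = 74.12 h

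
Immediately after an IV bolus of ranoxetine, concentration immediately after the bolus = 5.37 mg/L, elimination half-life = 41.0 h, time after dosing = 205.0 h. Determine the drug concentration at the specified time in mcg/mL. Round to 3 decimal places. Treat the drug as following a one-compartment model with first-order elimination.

k = ln2 / t½ = 0.693147 / 41.0 = 0.01691 h⁻¹
t / t½ = 205.0 / 41.0 = 5 half-lives
C = C₀ × (1/2)^5 = 5.370 × 0.03125 = 0.1678 mg/L
(0.1678 mg/L = 0.1678 mcg/mL)

0.168 mcg/mL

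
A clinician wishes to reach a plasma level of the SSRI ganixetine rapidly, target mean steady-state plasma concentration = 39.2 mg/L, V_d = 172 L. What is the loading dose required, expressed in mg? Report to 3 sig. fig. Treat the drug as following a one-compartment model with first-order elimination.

6740 mg

LD = Css × Vd = 39.2 × 172 = 6742 mg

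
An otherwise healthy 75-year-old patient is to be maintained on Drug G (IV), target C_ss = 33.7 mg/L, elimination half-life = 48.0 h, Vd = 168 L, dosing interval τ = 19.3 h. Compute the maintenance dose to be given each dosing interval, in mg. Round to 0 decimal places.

1578 mg

k = ln2 / t½ = 0.693147 / 48.0 = 0.01444 h⁻¹
CL = k × Vd = 0.01444 × 168 = 2.426 L/h
At steady state, Dose/τ = Css × CL.
Dose = Css × CL × τ = 33.7 × 2.426 × 19.3 = 1578 mg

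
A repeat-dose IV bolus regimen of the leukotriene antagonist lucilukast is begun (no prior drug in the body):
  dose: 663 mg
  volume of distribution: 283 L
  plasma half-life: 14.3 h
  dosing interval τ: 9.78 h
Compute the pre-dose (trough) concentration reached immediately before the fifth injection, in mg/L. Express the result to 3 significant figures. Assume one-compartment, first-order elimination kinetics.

C₀ per dose = Dose / Vd = 663 / 283 = 2.343 mg/L
k = ln2 / t½ = 0.693147 / 14.3 = 0.04847 h⁻¹
Fraction remaining after one interval: r = e^(−kτ) = e^(−0.04847 × 9.78) = 0.6225
Before dose 5, 4 doses have been given (aged 1τ, 2τ, 3τ, 4τ).
C_trough = C₀ × (r + r² + … + r^4) = C₀ × r(1−r^4)/(1−r)
        = 2.343 × 0.6225 × (1 − 0.1502) / (1 − 0.6225) = 3.283 mg/L

3.28 mg/L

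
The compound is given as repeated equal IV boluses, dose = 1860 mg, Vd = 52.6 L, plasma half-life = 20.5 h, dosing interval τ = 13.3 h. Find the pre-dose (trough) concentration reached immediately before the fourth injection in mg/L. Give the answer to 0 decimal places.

C₀ per dose = Dose / Vd = 1860 / 52.6 = 35.36 mg/L
k = ln2 / t½ = 0.693147 / 20.5 = 0.03381 h⁻¹
Fraction remaining after one interval: r = e^(−kτ) = e^(−0.03381 × 13.3) = 0.6378
Before dose 4, 3 doses have been given (aged 1τ, 2τ, 3τ).
C_trough = C₀ × (r + r² + … + r^3) = C₀ × r(1−r^3)/(1−r)
        = 35.36 × 0.6378 × (1 − 0.2594) / (1 − 0.6378) = 46.11 mg/L

46 mg/L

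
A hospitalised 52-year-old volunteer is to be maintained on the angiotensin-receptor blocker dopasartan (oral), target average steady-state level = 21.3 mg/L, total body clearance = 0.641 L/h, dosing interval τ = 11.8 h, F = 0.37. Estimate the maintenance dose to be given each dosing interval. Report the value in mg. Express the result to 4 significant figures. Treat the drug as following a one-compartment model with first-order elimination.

At steady state, F × (Dose/τ) = Css × CL.
Dose = Css × CL × τ / F = 21.3 × 0.6410 × 11.8 / 0.37 = 435.4 mg

435.4 mg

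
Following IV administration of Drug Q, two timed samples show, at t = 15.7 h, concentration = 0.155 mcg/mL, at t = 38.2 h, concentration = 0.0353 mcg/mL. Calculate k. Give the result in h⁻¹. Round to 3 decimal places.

k = ln(C₁/C₂) / (t₂ − t₁) = ln(0.155/0.0353) / (38.2 − 15.7)
  = 1.480 / 22.50 = 0.06578 h⁻¹

0.066 h⁻¹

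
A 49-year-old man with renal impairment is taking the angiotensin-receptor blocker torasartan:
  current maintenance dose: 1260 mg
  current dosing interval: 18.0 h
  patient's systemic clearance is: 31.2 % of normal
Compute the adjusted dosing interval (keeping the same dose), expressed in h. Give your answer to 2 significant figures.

To keep the same average steady-state level, dosing rate must scale with clearance.
CL ratio = 31.2 / 100 = 0.3120
New interval (same dose) = 18.0 / 0.3120 = 57.69 h

58 h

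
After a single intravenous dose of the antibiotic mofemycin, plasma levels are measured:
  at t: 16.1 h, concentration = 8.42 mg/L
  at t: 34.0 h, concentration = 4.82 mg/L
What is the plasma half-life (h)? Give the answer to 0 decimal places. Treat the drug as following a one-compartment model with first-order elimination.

k = ln(C₁/C₂) / (t₂ − t₁) = ln(8.42/4.82) / (34.0 − 16.1)
  = 0.5578 / 17.90 = 0.03116 h⁻¹
t½ = ln2 / k = 0.693147 / 0.03116 = 22.24 h

22 h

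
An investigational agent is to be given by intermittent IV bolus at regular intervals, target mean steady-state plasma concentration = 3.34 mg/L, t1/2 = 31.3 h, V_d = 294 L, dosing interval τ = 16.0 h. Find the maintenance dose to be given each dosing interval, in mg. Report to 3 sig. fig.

k = ln2 / t½ = 0.693147 / 31.3 = 0.02215 h⁻¹
CL = k × Vd = 0.02215 × 294 = 6.512 L/h
At steady state, Dose/τ = Css × CL.
Dose = Css × CL × τ = 3.34 × 6.512 × 16.0 = 348.0 mg

348 mg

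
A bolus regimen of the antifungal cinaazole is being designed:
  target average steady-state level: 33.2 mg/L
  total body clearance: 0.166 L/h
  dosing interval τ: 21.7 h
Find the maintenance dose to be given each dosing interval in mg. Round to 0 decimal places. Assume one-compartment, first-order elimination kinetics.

120 mg

At steady state, Dose/τ = Css × CL.
Dose = Css × CL × τ = 33.2 × 0.1660 × 21.7 = 119.6 mg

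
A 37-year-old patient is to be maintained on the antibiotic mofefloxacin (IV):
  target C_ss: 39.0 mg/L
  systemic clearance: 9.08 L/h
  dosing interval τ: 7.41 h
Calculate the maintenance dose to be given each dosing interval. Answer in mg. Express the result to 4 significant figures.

2624 mg

At steady state, Dose/τ = Css × CL.
Dose = Css × CL × τ = 39.0 × 9.080 × 7.41 = 2624 mg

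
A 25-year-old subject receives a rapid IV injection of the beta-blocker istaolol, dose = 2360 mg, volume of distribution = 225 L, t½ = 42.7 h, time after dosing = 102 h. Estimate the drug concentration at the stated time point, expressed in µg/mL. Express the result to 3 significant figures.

2.00 µg/mL

C₀ = Dose / Vd = 2360 / 225 = 10.49 mg/L
k = ln2 / t½ = 0.693147 / 42.7 = 0.01623 h⁻¹
C = C₀ · e^(−k·t) = 10.49 × e^(−0.01623 × 102)
  = 10.49 × 0.1910 = 2.004 mg/L
(2.004 mg/L = 2.004 µg/mL)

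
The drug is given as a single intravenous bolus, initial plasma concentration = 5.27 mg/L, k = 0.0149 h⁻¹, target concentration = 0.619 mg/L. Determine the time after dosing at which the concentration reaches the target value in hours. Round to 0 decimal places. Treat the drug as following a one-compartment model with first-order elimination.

t = ln(C₀ / C) / k = ln(5.270 / 0.619) / 0.01490
  = ln(8.514) / 0.01490 = 2.142 / 0.01490 = 143.8 h

144 h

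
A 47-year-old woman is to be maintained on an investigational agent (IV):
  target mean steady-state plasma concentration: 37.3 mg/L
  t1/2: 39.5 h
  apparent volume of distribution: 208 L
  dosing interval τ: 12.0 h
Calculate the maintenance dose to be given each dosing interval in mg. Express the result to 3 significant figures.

k = ln2 / t½ = 0.693147 / 39.5 = 0.01755 h⁻¹
CL = k × Vd = 0.01755 × 208 = 3.650 L/h
At steady state, Dose/τ = Css × CL.
Dose = Css × CL × τ = 37.3 × 3.650 × 12.0 = 1634 mg

1630 mg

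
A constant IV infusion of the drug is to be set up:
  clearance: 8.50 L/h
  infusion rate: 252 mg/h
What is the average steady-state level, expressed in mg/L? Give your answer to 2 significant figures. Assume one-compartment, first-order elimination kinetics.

30 mg/L

At steady state Css = R₀ / CL = 252 / 8.500 = 29.65 mg/L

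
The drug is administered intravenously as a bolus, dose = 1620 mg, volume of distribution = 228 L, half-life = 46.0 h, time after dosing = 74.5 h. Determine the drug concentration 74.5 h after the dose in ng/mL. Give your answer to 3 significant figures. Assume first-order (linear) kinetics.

2310 ng/mL

C₀ = Dose / Vd = 1620 / 228 = 7.105 mg/L
k = ln2 / t½ = 0.693147 / 46.0 = 0.01507 h⁻¹
C = C₀ · e^(−k·t) = 7.105 × e^(−0.01507 × 74.5)
  = 7.105 × 0.3254 = 2.312 mg/L
Convert: 2.312 mg/L × 1000 = 2312 ng/mL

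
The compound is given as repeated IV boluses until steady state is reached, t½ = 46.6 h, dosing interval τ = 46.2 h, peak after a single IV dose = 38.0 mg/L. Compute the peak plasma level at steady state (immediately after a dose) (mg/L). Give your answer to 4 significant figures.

k = ln2 / t½ = 0.693147 / 46.6 = 0.01487 h⁻¹
e^(−kτ) = e^(−0.01487 × 46.2) = 0.5031
Accumulation ratio R = 1 / (1 − e^(−kτ)) = 1 / (1 − 0.5031) = 2.012
Steady-state peak = C₀ × R = 38.0 × 2.012 = 76.46 mg/L

76.46 mg/L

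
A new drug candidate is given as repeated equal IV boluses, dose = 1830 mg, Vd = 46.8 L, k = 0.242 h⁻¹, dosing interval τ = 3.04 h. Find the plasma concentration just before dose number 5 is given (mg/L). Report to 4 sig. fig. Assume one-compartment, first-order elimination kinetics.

C₀ per dose = Dose / Vd = 1830 / 46.8 = 39.10 mg/L
Fraction remaining after one interval: r = e^(−kτ) = e^(−0.2420 × 3.04) = 0.4792
Before dose 5, 4 doses have been given (aged 1τ, 2τ, 3τ, 4τ).
C_trough = C₀ × (r + r² + … + r^4) = C₀ × r(1−r^4)/(1−r)
        = 39.10 × 0.4792 × (1 − 0.05273) / (1 − 0.4792) = 34.08 mg/L

34.08 mg/L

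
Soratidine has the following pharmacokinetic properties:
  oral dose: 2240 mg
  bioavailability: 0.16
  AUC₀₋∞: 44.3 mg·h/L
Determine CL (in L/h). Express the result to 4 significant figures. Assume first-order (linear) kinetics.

CL = F·Dose / AUC = 0.16 × 2240 / 44.3 = 8.090 L/h

8.090 L/h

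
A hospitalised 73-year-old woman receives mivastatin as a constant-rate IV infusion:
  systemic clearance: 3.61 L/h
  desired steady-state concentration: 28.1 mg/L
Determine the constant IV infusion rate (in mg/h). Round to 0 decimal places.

At steady state, infusion rate R₀ = Css × CL = 28.1 × 3.610 = 101.4 mg/h

101 mg/h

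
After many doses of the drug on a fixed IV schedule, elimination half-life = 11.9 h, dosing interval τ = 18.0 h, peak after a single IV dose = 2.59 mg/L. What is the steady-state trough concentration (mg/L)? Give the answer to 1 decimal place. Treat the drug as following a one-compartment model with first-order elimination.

1.4 mg/L

k = ln2 / t½ = 0.693147 / 11.9 = 0.05825 h⁻¹
e^(−kτ) = e^(−0.05825 × 18.0) = 0.3505
Accumulation ratio R = 1 / (1 − e^(−kτ)) = 1 / (1 − 0.3505) = 1.540
Steady-state trough = C₀ × R × e^(−kτ) = 2.59 × 1.540 × 0.3505 = 1.398 mg/L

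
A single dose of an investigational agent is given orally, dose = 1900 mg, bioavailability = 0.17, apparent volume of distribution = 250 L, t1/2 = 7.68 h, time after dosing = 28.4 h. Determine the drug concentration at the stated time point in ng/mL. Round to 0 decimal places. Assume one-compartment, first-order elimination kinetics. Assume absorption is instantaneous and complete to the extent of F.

Amount reaching circulation = F × Dose = 0.17 × 1900 = 323.0 mg
C₀ = F·Dose / Vd = 323.0 / 250 = 1.292 mg/L
k = ln2 / t½ = 0.693147 / 7.68 = 0.09025 h⁻¹
C = C₀ · e^(−k·t) = 1.292 × e^(−0.09025 × 28.4)
  = 1.292 × 0.07707 = 0.09957 mg/L
Convert: 0.09957 mg/L × 1000 = 99.57 ng/mL

100 ng/mL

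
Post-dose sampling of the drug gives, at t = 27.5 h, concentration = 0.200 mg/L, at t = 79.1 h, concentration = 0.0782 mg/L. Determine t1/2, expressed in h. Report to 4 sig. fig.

k = ln(C₁/C₂) / (t₂ − t₁) = ln(0.200/0.0782) / (79.1 − 27.5)
  = 0.9390 / 51.60 = 0.01820 h⁻¹
t½ = ln2 / k = 0.693147 / 0.01820 = 38.09 h

38.09 h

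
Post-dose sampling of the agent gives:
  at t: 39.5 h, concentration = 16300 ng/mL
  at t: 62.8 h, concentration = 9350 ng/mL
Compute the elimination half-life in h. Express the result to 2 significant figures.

k = ln(C₁/C₂) / (t₂ − t₁) = ln(16300/9350) / (62.8 − 39.5)
  = 0.5558 / 23.30 = 0.02385 h⁻¹
t½ = ln2 / k = 0.693147 / 0.02385 = 29.06 h

29 h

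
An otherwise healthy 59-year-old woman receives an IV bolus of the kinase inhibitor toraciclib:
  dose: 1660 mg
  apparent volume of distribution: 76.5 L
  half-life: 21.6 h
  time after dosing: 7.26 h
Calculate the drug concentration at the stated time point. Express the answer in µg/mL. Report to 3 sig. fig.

C₀ = Dose / Vd = 1660 / 76.5 = 21.70 mg/L
k = ln2 / t½ = 0.693147 / 21.6 = 0.03209 h⁻¹
C = C₀ · e^(−k·t) = 21.70 × e^(−0.03209 × 7.26)
  = 21.70 × 0.7922 = 17.19 mg/L
(17.19 mg/L = 17.19 µg/mL)

17.2 µg/mL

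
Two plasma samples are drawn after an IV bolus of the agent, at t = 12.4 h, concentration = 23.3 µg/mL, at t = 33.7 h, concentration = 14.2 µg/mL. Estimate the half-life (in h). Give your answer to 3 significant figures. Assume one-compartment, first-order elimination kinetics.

29.8 h

k = ln(C₁/C₂) / (t₂ − t₁) = ln(23.3/14.2) / (33.7 − 12.4)
  = 0.4952 / 21.30 = 0.02325 h⁻¹
t½ = ln2 / k = 0.693147 / 0.02325 = 29.81 h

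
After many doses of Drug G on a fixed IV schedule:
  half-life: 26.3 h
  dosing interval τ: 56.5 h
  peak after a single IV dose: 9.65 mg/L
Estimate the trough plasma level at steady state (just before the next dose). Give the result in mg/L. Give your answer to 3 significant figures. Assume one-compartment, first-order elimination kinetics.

k = ln2 / t½ = 0.693147 / 26.3 = 0.02636 h⁻¹
e^(−kτ) = e^(−0.02636 × 56.5) = 0.2255
Accumulation ratio R = 1 / (1 − e^(−kτ)) = 1 / (1 − 0.2255) = 1.291
Steady-state trough = C₀ × R × e^(−kτ) = 9.65 × 1.291 × 0.2255 = 2.809 mg/L

2.81 mg/L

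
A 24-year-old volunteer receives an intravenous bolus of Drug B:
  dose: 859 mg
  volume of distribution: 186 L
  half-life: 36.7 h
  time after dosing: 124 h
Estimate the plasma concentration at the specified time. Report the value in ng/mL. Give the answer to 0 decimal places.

444 ng/mL

C₀ = Dose / Vd = 859.0 / 186 = 4.618 mg/L
k = ln2 / t½ = 0.693147 / 36.7 = 0.01889 h⁻¹
C = C₀ · e^(−k·t) = 4.618 × e^(−0.01889 × 124)
  = 4.618 × 0.09610 = 0.4438 mg/L
Convert: 0.4438 mg/L × 1000 = 443.8 ng/mL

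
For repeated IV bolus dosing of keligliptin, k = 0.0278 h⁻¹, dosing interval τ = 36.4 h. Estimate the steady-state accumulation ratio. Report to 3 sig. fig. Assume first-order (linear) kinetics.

e^(−kτ) = e^(−0.02780 × 36.4) = 0.3635
Accumulation ratio R = 1 / (1 − e^(−kτ)) = 1 / (1 − 0.3635) = 1.571

1.57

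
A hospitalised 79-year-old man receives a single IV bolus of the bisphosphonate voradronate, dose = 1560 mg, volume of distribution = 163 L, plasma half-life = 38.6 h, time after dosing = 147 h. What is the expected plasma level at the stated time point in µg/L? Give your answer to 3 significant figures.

C₀ = Dose / Vd = 1560 / 163 = 9.571 mg/L
k = ln2 / t½ = 0.693147 / 38.6 = 0.01796 h⁻¹
C = C₀ · e^(−k·t) = 9.571 × e^(−0.01796 × 147)
  = 9.571 × 0.07135 = 0.6829 mg/L
Convert: 0.6829 mg/L × 1000 = 682.9 µg/L

683 µg/L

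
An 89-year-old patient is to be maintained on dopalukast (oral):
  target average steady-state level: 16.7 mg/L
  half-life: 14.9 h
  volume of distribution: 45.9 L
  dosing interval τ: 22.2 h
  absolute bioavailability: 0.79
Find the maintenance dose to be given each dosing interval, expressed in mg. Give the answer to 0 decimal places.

1002 mg

k = ln2 / t½ = 0.693147 / 14.9 = 0.04652 h⁻¹
CL = k × Vd = 0.04652 × 45.9 = 2.135 L/h
At steady state, F × (Dose/τ) = Css × CL.
Dose = Css × CL × τ / F = 16.7 × 2.135 × 22.2 / 0.79 = 1002 mg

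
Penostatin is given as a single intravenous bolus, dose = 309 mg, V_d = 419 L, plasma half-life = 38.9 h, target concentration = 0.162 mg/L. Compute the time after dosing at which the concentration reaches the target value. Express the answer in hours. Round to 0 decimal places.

85 h

C₀ = Dose / Vd = 309.0 / 419 = 0.7375 mg/L
k = ln2 / t½ = 0.693147 / 38.9 = 0.01782 h⁻¹
t = ln(C₀ / C) / k = ln(0.7375 / 0.162) / 0.01782
  = ln(4.552) / 0.01782 = 1.516 / 0.01782 = 85.07 h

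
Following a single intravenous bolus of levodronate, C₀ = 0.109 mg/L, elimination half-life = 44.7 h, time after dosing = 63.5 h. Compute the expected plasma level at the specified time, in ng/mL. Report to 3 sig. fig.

k = ln2 / t½ = 0.693147 / 44.7 = 0.01551 h⁻¹
C = C₀ · e^(−k·t) = 0.1090 × e^(−0.01551 × 63.5)
  = 0.1090 × 0.3735 = 0.04071 mg/L
Convert: 0.04071 mg/L × 1000 = 40.71 ng/mL

40.7 ng/mL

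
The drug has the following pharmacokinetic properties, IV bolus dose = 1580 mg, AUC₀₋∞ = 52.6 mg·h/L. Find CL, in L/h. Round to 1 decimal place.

CL = Dose / AUC = 1580 / 52.6 = 30.04 L/h

30.0 L/h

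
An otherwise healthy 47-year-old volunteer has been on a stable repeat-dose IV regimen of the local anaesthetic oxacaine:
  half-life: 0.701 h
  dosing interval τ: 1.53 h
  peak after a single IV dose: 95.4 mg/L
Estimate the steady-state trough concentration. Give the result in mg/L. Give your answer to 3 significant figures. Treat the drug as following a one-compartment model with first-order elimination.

27.0 mg/L

k = ln2 / t½ = 0.693147 / 0.701 = 0.9888 h⁻¹
e^(−kτ) = e^(−0.9888 × 1.53) = 0.2203
Accumulation ratio R = 1 / (1 − e^(−kτ)) = 1 / (1 − 0.2203) = 1.283
Steady-state trough = C₀ × R × e^(−kτ) = 95.4 × 1.283 × 0.2203 = 26.96 mg/L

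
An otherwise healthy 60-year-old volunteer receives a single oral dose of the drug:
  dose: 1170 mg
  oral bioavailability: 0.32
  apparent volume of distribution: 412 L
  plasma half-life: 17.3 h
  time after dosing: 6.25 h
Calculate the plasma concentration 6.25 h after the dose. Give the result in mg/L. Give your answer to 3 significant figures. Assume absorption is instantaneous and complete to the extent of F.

0.707 mg/L

Amount reaching circulation = F × Dose = 0.32 × 1170 = 374.4 mg
C₀ = F·Dose / Vd = 374.4 / 412 = 0.9087 mg/L
k = ln2 / t½ = 0.693147 / 17.3 = 0.04007 h⁻¹
C = C₀ · e^(−k·t) = 0.9087 × e^(−0.04007 × 6.25)
  = 0.9087 × 0.7785 = 0.7074 mg/L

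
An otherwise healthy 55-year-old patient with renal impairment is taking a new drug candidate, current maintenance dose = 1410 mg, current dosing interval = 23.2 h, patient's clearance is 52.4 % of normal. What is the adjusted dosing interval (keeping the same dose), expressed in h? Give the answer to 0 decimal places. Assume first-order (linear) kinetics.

To keep the same average steady-state level, dosing rate must scale with clearance.
CL ratio = 52.4 / 100 = 0.5240
New interval (same dose) = 23.2 / 0.5240 = 44.27 h

44 h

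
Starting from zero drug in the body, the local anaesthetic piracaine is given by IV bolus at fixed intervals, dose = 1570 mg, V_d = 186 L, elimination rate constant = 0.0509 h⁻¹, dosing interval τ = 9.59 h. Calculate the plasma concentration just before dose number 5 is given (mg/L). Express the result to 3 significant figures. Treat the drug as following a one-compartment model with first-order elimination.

C₀ per dose = Dose / Vd = 1570 / 186 = 8.441 mg/L
Fraction remaining after one interval: r = e^(−kτ) = e^(−0.05090 × 9.59) = 0.6138
Before dose 5, 4 doses have been given (aged 1τ, 2τ, 3τ, 4τ).
C_trough = C₀ × (r + r² + … + r^4) = C₀ × r(1−r^4)/(1−r)
        = 8.441 × 0.6138 × (1 − 0.1419) / (1 − 0.6138) = 11.51 mg/L

11.5 mg/L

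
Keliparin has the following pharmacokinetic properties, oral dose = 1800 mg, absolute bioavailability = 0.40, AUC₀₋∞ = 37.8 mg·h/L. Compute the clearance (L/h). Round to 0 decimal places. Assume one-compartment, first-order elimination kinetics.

19 L/h

CL = F·Dose / AUC = 0.40 × 1800 / 37.8 = 19.05 L/h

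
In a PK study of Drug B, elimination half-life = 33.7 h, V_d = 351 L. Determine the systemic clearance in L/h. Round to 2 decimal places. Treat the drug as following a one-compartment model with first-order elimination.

7.22 L/h

k = ln2 / t½ = 0.693147 / 33.7 = 0.02057 h⁻¹
CL = k × Vd = 0.02057 × 351 = 7.220 L/h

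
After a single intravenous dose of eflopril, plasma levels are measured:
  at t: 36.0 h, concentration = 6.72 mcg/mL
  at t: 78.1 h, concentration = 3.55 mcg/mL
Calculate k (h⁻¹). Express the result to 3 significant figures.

0.0152 h⁻¹

k = ln(C₁/C₂) / (t₂ − t₁) = ln(6.72/3.55) / (78.1 − 36.0)
  = 0.6381 / 42.10 = 0.01516 h⁻¹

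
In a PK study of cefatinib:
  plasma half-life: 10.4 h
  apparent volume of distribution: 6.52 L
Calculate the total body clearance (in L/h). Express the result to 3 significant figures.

0.435 L/h

k = ln2 / t½ = 0.693147 / 10.4 = 0.06665 h⁻¹
CL = k × Vd = 0.06665 × 6.52 = 0.4346 L/h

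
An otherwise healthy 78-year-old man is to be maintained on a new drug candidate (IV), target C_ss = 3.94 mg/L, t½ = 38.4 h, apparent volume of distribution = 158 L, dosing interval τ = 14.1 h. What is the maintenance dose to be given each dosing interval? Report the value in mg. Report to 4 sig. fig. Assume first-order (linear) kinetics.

k = ln2 / t½ = 0.693147 / 38.4 = 0.01805 h⁻¹
CL = k × Vd = 0.01805 × 158 = 2.852 L/h
At steady state, Dose/τ = Css × CL.
Dose = Css × CL × τ = 3.94 × 2.852 × 14.1 = 158.4 mg

158.4 mg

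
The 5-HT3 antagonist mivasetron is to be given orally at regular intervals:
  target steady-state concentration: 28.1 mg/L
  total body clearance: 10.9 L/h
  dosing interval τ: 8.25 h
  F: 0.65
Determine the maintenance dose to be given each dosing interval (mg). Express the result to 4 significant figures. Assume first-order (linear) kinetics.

At steady state, F × (Dose/τ) = Css × CL.
Dose = Css × CL × τ / F = 28.1 × 10.90 × 8.25 / 0.65 = 3888 mg

3888 mg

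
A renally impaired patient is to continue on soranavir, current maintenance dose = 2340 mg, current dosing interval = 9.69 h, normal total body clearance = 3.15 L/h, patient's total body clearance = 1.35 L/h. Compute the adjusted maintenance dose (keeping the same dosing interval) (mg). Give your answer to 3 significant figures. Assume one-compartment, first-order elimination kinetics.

To keep the same average steady-state level, dosing rate must scale with clearance.
CL ratio = 1.35 / 3.15 = 0.4286
New dose (same interval) = 2340 × 0.4286 = 1003 mg

1000 mg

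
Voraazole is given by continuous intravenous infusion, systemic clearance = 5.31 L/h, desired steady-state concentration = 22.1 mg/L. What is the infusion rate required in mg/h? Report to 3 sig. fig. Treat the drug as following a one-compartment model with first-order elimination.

At steady state, infusion rate R₀ = Css × CL = 22.1 × 5.310 = 117.4 mg/h

117 mg/h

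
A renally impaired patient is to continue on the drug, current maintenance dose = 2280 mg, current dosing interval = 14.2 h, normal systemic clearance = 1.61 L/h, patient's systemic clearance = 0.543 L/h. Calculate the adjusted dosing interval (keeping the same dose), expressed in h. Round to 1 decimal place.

42.1 h

To keep the same average steady-state level, dosing rate must scale with clearance.
CL ratio = 0.543 / 1.61 = 0.3373
New interval (same dose) = 14.2 / 0.3373 = 42.10 h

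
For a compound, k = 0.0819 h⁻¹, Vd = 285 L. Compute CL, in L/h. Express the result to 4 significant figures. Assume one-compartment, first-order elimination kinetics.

23.34 L/h

CL = k × Vd = 0.0819 × 285 = 23.34 L/h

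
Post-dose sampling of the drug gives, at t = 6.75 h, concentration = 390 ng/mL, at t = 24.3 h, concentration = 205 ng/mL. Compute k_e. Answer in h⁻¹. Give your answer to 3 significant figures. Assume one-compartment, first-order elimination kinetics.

k = ln(C₁/C₂) / (t₂ − t₁) = ln(390/205) / (24.3 − 6.75)
  = 0.6431 / 17.55 = 0.03664 h⁻¹

0.0366 h⁻¹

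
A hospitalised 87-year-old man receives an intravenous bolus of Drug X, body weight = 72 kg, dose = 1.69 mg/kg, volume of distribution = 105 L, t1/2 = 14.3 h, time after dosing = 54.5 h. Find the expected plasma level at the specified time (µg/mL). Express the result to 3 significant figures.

Total dose = 1.69 × 72 = 121.7 mg
C₀ = Dose / Vd = 121.7 / 105 = 1.159 mg/L
k = ln2 / t½ = 0.693147 / 14.3 = 0.04847 h⁻¹
C = C₀ · e^(−k·t) = 1.159 × e^(−0.04847 × 54.5)
  = 1.159 × 0.07125 = 0.08258 mg/L
(0.08258 mg/L = 0.08258 µg/mL)

0.0826 µg/mL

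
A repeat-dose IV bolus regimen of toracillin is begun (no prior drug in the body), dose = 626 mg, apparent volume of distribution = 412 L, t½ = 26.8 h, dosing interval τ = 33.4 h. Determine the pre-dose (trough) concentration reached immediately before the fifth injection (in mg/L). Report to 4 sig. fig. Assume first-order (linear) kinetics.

C₀ per dose = Dose / Vd = 626 / 412 = 1.519 mg/L
k = ln2 / t½ = 0.693147 / 26.8 = 0.02586 h⁻¹
Fraction remaining after one interval: r = e^(−kτ) = e^(−0.02586 × 33.4) = 0.4216
Before dose 5, 4 doses have been given (aged 1τ, 2τ, 3τ, 4τ).
C_trough = C₀ × (r + r² + … + r^4) = C₀ × r(1−r^4)/(1−r)
        = 1.519 × 0.4216 × (1 − 0.03159) / (1 − 0.4216) = 1.072 mg/L

1.072 mg/L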